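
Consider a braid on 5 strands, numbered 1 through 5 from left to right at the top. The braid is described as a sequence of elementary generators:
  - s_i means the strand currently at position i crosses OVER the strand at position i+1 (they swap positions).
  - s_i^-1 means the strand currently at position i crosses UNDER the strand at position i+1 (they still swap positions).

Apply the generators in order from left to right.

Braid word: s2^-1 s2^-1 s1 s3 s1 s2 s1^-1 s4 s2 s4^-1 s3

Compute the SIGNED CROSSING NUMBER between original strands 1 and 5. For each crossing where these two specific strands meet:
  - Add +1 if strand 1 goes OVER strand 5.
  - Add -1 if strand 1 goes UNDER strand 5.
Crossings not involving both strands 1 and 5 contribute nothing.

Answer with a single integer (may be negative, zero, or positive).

Gen 1: crossing 2x3. Both 1&5? no. Sum: 0
Gen 2: crossing 3x2. Both 1&5? no. Sum: 0
Gen 3: crossing 1x2. Both 1&5? no. Sum: 0
Gen 4: crossing 3x4. Both 1&5? no. Sum: 0
Gen 5: crossing 2x1. Both 1&5? no. Sum: 0
Gen 6: crossing 2x4. Both 1&5? no. Sum: 0
Gen 7: crossing 1x4. Both 1&5? no. Sum: 0
Gen 8: crossing 3x5. Both 1&5? no. Sum: 0
Gen 9: crossing 1x2. Both 1&5? no. Sum: 0
Gen 10: crossing 5x3. Both 1&5? no. Sum: 0
Gen 11: crossing 1x3. Both 1&5? no. Sum: 0

Answer: 0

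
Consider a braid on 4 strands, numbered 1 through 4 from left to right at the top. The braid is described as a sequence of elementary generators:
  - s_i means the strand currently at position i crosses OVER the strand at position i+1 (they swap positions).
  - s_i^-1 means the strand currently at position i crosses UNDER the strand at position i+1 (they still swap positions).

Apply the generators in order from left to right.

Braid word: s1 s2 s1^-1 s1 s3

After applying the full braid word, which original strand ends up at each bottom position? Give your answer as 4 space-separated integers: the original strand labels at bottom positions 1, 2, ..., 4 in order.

Answer: 2 3 4 1

Derivation:
Gen 1 (s1): strand 1 crosses over strand 2. Perm now: [2 1 3 4]
Gen 2 (s2): strand 1 crosses over strand 3. Perm now: [2 3 1 4]
Gen 3 (s1^-1): strand 2 crosses under strand 3. Perm now: [3 2 1 4]
Gen 4 (s1): strand 3 crosses over strand 2. Perm now: [2 3 1 4]
Gen 5 (s3): strand 1 crosses over strand 4. Perm now: [2 3 4 1]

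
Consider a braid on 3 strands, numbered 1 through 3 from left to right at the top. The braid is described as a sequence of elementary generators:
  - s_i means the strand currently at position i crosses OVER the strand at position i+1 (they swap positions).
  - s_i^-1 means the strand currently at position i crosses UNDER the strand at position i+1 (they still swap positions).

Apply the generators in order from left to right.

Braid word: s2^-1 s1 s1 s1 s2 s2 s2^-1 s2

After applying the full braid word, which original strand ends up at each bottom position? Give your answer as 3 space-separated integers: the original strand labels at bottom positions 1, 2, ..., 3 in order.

Gen 1 (s2^-1): strand 2 crosses under strand 3. Perm now: [1 3 2]
Gen 2 (s1): strand 1 crosses over strand 3. Perm now: [3 1 2]
Gen 3 (s1): strand 3 crosses over strand 1. Perm now: [1 3 2]
Gen 4 (s1): strand 1 crosses over strand 3. Perm now: [3 1 2]
Gen 5 (s2): strand 1 crosses over strand 2. Perm now: [3 2 1]
Gen 6 (s2): strand 2 crosses over strand 1. Perm now: [3 1 2]
Gen 7 (s2^-1): strand 1 crosses under strand 2. Perm now: [3 2 1]
Gen 8 (s2): strand 2 crosses over strand 1. Perm now: [3 1 2]

Answer: 3 1 2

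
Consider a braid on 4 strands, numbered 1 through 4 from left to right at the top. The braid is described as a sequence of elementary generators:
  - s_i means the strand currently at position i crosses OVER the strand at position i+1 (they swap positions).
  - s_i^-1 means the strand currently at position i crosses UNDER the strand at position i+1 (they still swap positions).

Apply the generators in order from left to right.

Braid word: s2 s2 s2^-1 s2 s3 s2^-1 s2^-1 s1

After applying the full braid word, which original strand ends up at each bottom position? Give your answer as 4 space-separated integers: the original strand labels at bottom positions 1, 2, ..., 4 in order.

Answer: 2 1 4 3

Derivation:
Gen 1 (s2): strand 2 crosses over strand 3. Perm now: [1 3 2 4]
Gen 2 (s2): strand 3 crosses over strand 2. Perm now: [1 2 3 4]
Gen 3 (s2^-1): strand 2 crosses under strand 3. Perm now: [1 3 2 4]
Gen 4 (s2): strand 3 crosses over strand 2. Perm now: [1 2 3 4]
Gen 5 (s3): strand 3 crosses over strand 4. Perm now: [1 2 4 3]
Gen 6 (s2^-1): strand 2 crosses under strand 4. Perm now: [1 4 2 3]
Gen 7 (s2^-1): strand 4 crosses under strand 2. Perm now: [1 2 4 3]
Gen 8 (s1): strand 1 crosses over strand 2. Perm now: [2 1 4 3]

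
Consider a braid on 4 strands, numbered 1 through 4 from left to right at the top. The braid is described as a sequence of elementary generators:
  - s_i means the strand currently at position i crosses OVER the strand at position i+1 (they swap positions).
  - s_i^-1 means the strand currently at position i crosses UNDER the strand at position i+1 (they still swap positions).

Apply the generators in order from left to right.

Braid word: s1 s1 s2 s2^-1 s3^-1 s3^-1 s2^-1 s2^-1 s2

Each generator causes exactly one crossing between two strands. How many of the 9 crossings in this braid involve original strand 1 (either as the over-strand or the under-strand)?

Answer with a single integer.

Answer: 2

Derivation:
Gen 1: crossing 1x2. Involves strand 1? yes. Count so far: 1
Gen 2: crossing 2x1. Involves strand 1? yes. Count so far: 2
Gen 3: crossing 2x3. Involves strand 1? no. Count so far: 2
Gen 4: crossing 3x2. Involves strand 1? no. Count so far: 2
Gen 5: crossing 3x4. Involves strand 1? no. Count so far: 2
Gen 6: crossing 4x3. Involves strand 1? no. Count so far: 2
Gen 7: crossing 2x3. Involves strand 1? no. Count so far: 2
Gen 8: crossing 3x2. Involves strand 1? no. Count so far: 2
Gen 9: crossing 2x3. Involves strand 1? no. Count so far: 2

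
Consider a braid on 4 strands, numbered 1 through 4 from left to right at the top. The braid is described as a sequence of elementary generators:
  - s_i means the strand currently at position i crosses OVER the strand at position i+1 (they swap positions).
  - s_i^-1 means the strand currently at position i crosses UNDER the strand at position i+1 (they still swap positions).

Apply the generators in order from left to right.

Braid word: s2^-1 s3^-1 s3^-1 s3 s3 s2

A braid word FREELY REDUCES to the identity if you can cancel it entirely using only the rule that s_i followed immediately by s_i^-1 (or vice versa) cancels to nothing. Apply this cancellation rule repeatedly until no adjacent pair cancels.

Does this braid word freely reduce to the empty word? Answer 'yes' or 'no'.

Answer: yes

Derivation:
Gen 1 (s2^-1): push. Stack: [s2^-1]
Gen 2 (s3^-1): push. Stack: [s2^-1 s3^-1]
Gen 3 (s3^-1): push. Stack: [s2^-1 s3^-1 s3^-1]
Gen 4 (s3): cancels prior s3^-1. Stack: [s2^-1 s3^-1]
Gen 5 (s3): cancels prior s3^-1. Stack: [s2^-1]
Gen 6 (s2): cancels prior s2^-1. Stack: []
Reduced word: (empty)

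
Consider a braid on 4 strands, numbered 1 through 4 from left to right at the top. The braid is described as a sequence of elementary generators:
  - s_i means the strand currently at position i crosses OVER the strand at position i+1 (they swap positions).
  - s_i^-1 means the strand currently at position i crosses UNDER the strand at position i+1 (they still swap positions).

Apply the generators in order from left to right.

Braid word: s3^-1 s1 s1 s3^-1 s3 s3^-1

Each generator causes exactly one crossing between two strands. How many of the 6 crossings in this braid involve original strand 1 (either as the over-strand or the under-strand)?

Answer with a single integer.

Gen 1: crossing 3x4. Involves strand 1? no. Count so far: 0
Gen 2: crossing 1x2. Involves strand 1? yes. Count so far: 1
Gen 3: crossing 2x1. Involves strand 1? yes. Count so far: 2
Gen 4: crossing 4x3. Involves strand 1? no. Count so far: 2
Gen 5: crossing 3x4. Involves strand 1? no. Count so far: 2
Gen 6: crossing 4x3. Involves strand 1? no. Count so far: 2

Answer: 2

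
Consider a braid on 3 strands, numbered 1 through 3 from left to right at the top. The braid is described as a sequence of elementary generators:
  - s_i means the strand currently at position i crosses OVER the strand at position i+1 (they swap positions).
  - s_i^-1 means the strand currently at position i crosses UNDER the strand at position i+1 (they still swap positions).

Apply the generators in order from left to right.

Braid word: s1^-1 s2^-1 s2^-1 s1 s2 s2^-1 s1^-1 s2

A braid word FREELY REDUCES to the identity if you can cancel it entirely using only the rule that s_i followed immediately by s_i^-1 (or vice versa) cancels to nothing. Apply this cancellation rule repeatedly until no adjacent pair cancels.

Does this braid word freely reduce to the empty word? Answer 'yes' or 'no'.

Gen 1 (s1^-1): push. Stack: [s1^-1]
Gen 2 (s2^-1): push. Stack: [s1^-1 s2^-1]
Gen 3 (s2^-1): push. Stack: [s1^-1 s2^-1 s2^-1]
Gen 4 (s1): push. Stack: [s1^-1 s2^-1 s2^-1 s1]
Gen 5 (s2): push. Stack: [s1^-1 s2^-1 s2^-1 s1 s2]
Gen 6 (s2^-1): cancels prior s2. Stack: [s1^-1 s2^-1 s2^-1 s1]
Gen 7 (s1^-1): cancels prior s1. Stack: [s1^-1 s2^-1 s2^-1]
Gen 8 (s2): cancels prior s2^-1. Stack: [s1^-1 s2^-1]
Reduced word: s1^-1 s2^-1

Answer: no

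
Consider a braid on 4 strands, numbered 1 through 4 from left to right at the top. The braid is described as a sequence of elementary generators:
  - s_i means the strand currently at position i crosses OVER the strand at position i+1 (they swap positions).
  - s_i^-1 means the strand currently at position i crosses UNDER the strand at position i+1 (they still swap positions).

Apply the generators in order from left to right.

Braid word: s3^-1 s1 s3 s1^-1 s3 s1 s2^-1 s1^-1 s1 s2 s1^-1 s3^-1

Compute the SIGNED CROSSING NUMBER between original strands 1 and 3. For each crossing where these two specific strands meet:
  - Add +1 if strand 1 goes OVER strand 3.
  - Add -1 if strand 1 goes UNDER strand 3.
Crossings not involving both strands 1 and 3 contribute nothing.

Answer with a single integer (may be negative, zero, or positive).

Gen 1: crossing 3x4. Both 1&3? no. Sum: 0
Gen 2: crossing 1x2. Both 1&3? no. Sum: 0
Gen 3: crossing 4x3. Both 1&3? no. Sum: 0
Gen 4: crossing 2x1. Both 1&3? no. Sum: 0
Gen 5: crossing 3x4. Both 1&3? no. Sum: 0
Gen 6: crossing 1x2. Both 1&3? no. Sum: 0
Gen 7: crossing 1x4. Both 1&3? no. Sum: 0
Gen 8: crossing 2x4. Both 1&3? no. Sum: 0
Gen 9: crossing 4x2. Both 1&3? no. Sum: 0
Gen 10: crossing 4x1. Both 1&3? no. Sum: 0
Gen 11: crossing 2x1. Both 1&3? no. Sum: 0
Gen 12: crossing 4x3. Both 1&3? no. Sum: 0

Answer: 0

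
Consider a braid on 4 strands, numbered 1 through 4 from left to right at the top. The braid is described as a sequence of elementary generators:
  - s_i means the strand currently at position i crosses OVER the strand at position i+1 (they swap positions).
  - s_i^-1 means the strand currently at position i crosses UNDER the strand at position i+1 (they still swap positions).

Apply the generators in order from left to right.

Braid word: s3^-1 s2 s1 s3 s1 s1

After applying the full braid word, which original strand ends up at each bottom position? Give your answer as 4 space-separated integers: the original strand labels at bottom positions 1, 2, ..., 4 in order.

Answer: 4 1 3 2

Derivation:
Gen 1 (s3^-1): strand 3 crosses under strand 4. Perm now: [1 2 4 3]
Gen 2 (s2): strand 2 crosses over strand 4. Perm now: [1 4 2 3]
Gen 3 (s1): strand 1 crosses over strand 4. Perm now: [4 1 2 3]
Gen 4 (s3): strand 2 crosses over strand 3. Perm now: [4 1 3 2]
Gen 5 (s1): strand 4 crosses over strand 1. Perm now: [1 4 3 2]
Gen 6 (s1): strand 1 crosses over strand 4. Perm now: [4 1 3 2]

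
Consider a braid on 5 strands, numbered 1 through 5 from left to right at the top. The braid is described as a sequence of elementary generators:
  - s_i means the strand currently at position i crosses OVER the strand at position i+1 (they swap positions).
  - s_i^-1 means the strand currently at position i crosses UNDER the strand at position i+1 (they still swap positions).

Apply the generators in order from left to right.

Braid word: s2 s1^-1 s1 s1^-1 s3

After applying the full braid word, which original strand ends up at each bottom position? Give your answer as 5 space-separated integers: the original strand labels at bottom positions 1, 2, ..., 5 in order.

Gen 1 (s2): strand 2 crosses over strand 3. Perm now: [1 3 2 4 5]
Gen 2 (s1^-1): strand 1 crosses under strand 3. Perm now: [3 1 2 4 5]
Gen 3 (s1): strand 3 crosses over strand 1. Perm now: [1 3 2 4 5]
Gen 4 (s1^-1): strand 1 crosses under strand 3. Perm now: [3 1 2 4 5]
Gen 5 (s3): strand 2 crosses over strand 4. Perm now: [3 1 4 2 5]

Answer: 3 1 4 2 5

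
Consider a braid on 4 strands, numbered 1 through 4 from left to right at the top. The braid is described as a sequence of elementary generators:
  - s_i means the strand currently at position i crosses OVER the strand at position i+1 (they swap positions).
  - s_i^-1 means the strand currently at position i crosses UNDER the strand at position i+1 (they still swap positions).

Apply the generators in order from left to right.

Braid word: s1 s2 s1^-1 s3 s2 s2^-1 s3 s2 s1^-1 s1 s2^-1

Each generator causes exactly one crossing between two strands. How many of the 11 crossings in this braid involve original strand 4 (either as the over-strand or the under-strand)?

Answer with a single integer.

Gen 1: crossing 1x2. Involves strand 4? no. Count so far: 0
Gen 2: crossing 1x3. Involves strand 4? no. Count so far: 0
Gen 3: crossing 2x3. Involves strand 4? no. Count so far: 0
Gen 4: crossing 1x4. Involves strand 4? yes. Count so far: 1
Gen 5: crossing 2x4. Involves strand 4? yes. Count so far: 2
Gen 6: crossing 4x2. Involves strand 4? yes. Count so far: 3
Gen 7: crossing 4x1. Involves strand 4? yes. Count so far: 4
Gen 8: crossing 2x1. Involves strand 4? no. Count so far: 4
Gen 9: crossing 3x1. Involves strand 4? no. Count so far: 4
Gen 10: crossing 1x3. Involves strand 4? no. Count so far: 4
Gen 11: crossing 1x2. Involves strand 4? no. Count so far: 4

Answer: 4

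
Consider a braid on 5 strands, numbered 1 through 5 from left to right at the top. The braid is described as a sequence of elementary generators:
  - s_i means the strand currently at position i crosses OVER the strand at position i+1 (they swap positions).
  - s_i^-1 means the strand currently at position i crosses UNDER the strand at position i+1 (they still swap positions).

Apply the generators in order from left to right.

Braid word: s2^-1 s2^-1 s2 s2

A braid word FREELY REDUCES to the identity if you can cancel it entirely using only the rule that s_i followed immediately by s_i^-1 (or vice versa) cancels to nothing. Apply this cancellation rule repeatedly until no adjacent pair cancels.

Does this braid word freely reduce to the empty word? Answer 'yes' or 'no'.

Gen 1 (s2^-1): push. Stack: [s2^-1]
Gen 2 (s2^-1): push. Stack: [s2^-1 s2^-1]
Gen 3 (s2): cancels prior s2^-1. Stack: [s2^-1]
Gen 4 (s2): cancels prior s2^-1. Stack: []
Reduced word: (empty)

Answer: yes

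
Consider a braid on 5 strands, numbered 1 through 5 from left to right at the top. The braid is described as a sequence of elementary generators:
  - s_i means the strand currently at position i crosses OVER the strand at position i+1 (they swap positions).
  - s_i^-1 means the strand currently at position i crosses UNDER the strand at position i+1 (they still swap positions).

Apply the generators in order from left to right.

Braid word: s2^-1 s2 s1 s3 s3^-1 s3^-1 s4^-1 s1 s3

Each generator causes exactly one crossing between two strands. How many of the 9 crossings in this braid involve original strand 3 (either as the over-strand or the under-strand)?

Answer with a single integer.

Gen 1: crossing 2x3. Involves strand 3? yes. Count so far: 1
Gen 2: crossing 3x2. Involves strand 3? yes. Count so far: 2
Gen 3: crossing 1x2. Involves strand 3? no. Count so far: 2
Gen 4: crossing 3x4. Involves strand 3? yes. Count so far: 3
Gen 5: crossing 4x3. Involves strand 3? yes. Count so far: 4
Gen 6: crossing 3x4. Involves strand 3? yes. Count so far: 5
Gen 7: crossing 3x5. Involves strand 3? yes. Count so far: 6
Gen 8: crossing 2x1. Involves strand 3? no. Count so far: 6
Gen 9: crossing 4x5. Involves strand 3? no. Count so far: 6

Answer: 6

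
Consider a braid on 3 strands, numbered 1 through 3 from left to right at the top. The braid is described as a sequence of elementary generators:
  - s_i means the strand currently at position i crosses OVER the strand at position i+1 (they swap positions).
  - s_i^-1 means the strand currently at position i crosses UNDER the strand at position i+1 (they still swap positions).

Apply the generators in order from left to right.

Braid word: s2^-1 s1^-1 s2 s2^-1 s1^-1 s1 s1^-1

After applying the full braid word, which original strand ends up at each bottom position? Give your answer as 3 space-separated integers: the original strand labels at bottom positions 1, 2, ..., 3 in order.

Answer: 1 3 2

Derivation:
Gen 1 (s2^-1): strand 2 crosses under strand 3. Perm now: [1 3 2]
Gen 2 (s1^-1): strand 1 crosses under strand 3. Perm now: [3 1 2]
Gen 3 (s2): strand 1 crosses over strand 2. Perm now: [3 2 1]
Gen 4 (s2^-1): strand 2 crosses under strand 1. Perm now: [3 1 2]
Gen 5 (s1^-1): strand 3 crosses under strand 1. Perm now: [1 3 2]
Gen 6 (s1): strand 1 crosses over strand 3. Perm now: [3 1 2]
Gen 7 (s1^-1): strand 3 crosses under strand 1. Perm now: [1 3 2]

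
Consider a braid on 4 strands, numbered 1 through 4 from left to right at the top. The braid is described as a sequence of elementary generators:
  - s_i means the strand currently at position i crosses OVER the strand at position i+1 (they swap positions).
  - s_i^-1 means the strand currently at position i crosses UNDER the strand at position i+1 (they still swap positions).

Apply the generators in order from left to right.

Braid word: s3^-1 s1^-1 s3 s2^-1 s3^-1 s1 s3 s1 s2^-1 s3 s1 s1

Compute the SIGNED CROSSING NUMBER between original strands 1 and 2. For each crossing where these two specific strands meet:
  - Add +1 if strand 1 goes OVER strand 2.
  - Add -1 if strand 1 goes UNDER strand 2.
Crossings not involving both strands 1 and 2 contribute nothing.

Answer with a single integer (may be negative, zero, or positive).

Answer: -1

Derivation:
Gen 1: crossing 3x4. Both 1&2? no. Sum: 0
Gen 2: 1 under 2. Both 1&2? yes. Contrib: -1. Sum: -1
Gen 3: crossing 4x3. Both 1&2? no. Sum: -1
Gen 4: crossing 1x3. Both 1&2? no. Sum: -1
Gen 5: crossing 1x4. Both 1&2? no. Sum: -1
Gen 6: crossing 2x3. Both 1&2? no. Sum: -1
Gen 7: crossing 4x1. Both 1&2? no. Sum: -1
Gen 8: crossing 3x2. Both 1&2? no. Sum: -1
Gen 9: crossing 3x1. Both 1&2? no. Sum: -1
Gen 10: crossing 3x4. Both 1&2? no. Sum: -1
Gen 11: 2 over 1. Both 1&2? yes. Contrib: -1. Sum: -2
Gen 12: 1 over 2. Both 1&2? yes. Contrib: +1. Sum: -1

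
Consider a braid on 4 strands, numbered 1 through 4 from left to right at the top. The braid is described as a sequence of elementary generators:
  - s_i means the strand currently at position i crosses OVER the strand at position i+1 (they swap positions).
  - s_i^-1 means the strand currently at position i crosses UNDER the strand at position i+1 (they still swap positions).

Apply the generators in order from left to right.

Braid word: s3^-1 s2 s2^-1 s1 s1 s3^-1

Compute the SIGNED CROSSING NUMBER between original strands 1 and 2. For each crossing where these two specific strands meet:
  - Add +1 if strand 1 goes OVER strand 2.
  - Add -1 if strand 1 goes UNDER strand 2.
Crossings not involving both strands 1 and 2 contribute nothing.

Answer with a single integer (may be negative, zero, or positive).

Answer: 0

Derivation:
Gen 1: crossing 3x4. Both 1&2? no. Sum: 0
Gen 2: crossing 2x4. Both 1&2? no. Sum: 0
Gen 3: crossing 4x2. Both 1&2? no. Sum: 0
Gen 4: 1 over 2. Both 1&2? yes. Contrib: +1. Sum: 1
Gen 5: 2 over 1. Both 1&2? yes. Contrib: -1. Sum: 0
Gen 6: crossing 4x3. Both 1&2? no. Sum: 0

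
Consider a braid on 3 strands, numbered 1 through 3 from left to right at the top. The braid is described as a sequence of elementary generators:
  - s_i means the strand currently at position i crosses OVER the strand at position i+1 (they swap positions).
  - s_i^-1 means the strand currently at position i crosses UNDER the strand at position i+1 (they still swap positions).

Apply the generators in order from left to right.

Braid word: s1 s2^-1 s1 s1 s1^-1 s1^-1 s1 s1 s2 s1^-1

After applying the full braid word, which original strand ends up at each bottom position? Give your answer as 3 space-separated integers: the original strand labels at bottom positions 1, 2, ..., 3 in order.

Gen 1 (s1): strand 1 crosses over strand 2. Perm now: [2 1 3]
Gen 2 (s2^-1): strand 1 crosses under strand 3. Perm now: [2 3 1]
Gen 3 (s1): strand 2 crosses over strand 3. Perm now: [3 2 1]
Gen 4 (s1): strand 3 crosses over strand 2. Perm now: [2 3 1]
Gen 5 (s1^-1): strand 2 crosses under strand 3. Perm now: [3 2 1]
Gen 6 (s1^-1): strand 3 crosses under strand 2. Perm now: [2 3 1]
Gen 7 (s1): strand 2 crosses over strand 3. Perm now: [3 2 1]
Gen 8 (s1): strand 3 crosses over strand 2. Perm now: [2 3 1]
Gen 9 (s2): strand 3 crosses over strand 1. Perm now: [2 1 3]
Gen 10 (s1^-1): strand 2 crosses under strand 1. Perm now: [1 2 3]

Answer: 1 2 3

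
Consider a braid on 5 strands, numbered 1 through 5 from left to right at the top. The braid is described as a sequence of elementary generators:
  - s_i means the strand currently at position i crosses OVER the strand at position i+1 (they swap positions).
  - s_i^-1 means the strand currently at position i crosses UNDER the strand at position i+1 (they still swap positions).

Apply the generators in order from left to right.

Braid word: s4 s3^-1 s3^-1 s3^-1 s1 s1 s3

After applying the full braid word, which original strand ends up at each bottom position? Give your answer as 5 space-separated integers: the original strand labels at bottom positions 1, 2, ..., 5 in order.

Gen 1 (s4): strand 4 crosses over strand 5. Perm now: [1 2 3 5 4]
Gen 2 (s3^-1): strand 3 crosses under strand 5. Perm now: [1 2 5 3 4]
Gen 3 (s3^-1): strand 5 crosses under strand 3. Perm now: [1 2 3 5 4]
Gen 4 (s3^-1): strand 3 crosses under strand 5. Perm now: [1 2 5 3 4]
Gen 5 (s1): strand 1 crosses over strand 2. Perm now: [2 1 5 3 4]
Gen 6 (s1): strand 2 crosses over strand 1. Perm now: [1 2 5 3 4]
Gen 7 (s3): strand 5 crosses over strand 3. Perm now: [1 2 3 5 4]

Answer: 1 2 3 5 4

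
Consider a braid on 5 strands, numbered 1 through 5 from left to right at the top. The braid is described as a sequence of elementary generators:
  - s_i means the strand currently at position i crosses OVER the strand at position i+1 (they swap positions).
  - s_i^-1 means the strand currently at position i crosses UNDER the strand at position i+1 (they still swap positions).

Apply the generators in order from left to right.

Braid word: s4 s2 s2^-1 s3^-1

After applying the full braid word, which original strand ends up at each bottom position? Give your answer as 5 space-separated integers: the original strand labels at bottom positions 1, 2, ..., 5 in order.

Answer: 1 2 5 3 4

Derivation:
Gen 1 (s4): strand 4 crosses over strand 5. Perm now: [1 2 3 5 4]
Gen 2 (s2): strand 2 crosses over strand 3. Perm now: [1 3 2 5 4]
Gen 3 (s2^-1): strand 3 crosses under strand 2. Perm now: [1 2 3 5 4]
Gen 4 (s3^-1): strand 3 crosses under strand 5. Perm now: [1 2 5 3 4]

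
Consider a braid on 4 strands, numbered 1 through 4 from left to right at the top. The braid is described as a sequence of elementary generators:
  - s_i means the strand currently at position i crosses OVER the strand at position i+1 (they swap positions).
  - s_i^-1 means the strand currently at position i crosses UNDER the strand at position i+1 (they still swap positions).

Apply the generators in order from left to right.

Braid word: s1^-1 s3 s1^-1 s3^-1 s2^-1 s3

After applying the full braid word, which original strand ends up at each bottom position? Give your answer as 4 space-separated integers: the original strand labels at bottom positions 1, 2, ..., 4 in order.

Gen 1 (s1^-1): strand 1 crosses under strand 2. Perm now: [2 1 3 4]
Gen 2 (s3): strand 3 crosses over strand 4. Perm now: [2 1 4 3]
Gen 3 (s1^-1): strand 2 crosses under strand 1. Perm now: [1 2 4 3]
Gen 4 (s3^-1): strand 4 crosses under strand 3. Perm now: [1 2 3 4]
Gen 5 (s2^-1): strand 2 crosses under strand 3. Perm now: [1 3 2 4]
Gen 6 (s3): strand 2 crosses over strand 4. Perm now: [1 3 4 2]

Answer: 1 3 4 2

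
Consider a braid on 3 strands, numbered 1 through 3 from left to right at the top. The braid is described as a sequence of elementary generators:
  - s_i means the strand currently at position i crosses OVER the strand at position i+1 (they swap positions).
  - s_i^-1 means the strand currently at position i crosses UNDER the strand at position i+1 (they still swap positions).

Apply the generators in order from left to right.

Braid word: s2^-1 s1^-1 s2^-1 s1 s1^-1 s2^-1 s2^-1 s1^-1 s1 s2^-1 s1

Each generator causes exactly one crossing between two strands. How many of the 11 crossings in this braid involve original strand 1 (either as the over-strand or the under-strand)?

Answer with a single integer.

Gen 1: crossing 2x3. Involves strand 1? no. Count so far: 0
Gen 2: crossing 1x3. Involves strand 1? yes. Count so far: 1
Gen 3: crossing 1x2. Involves strand 1? yes. Count so far: 2
Gen 4: crossing 3x2. Involves strand 1? no. Count so far: 2
Gen 5: crossing 2x3. Involves strand 1? no. Count so far: 2
Gen 6: crossing 2x1. Involves strand 1? yes. Count so far: 3
Gen 7: crossing 1x2. Involves strand 1? yes. Count so far: 4
Gen 8: crossing 3x2. Involves strand 1? no. Count so far: 4
Gen 9: crossing 2x3. Involves strand 1? no. Count so far: 4
Gen 10: crossing 2x1. Involves strand 1? yes. Count so far: 5
Gen 11: crossing 3x1. Involves strand 1? yes. Count so far: 6

Answer: 6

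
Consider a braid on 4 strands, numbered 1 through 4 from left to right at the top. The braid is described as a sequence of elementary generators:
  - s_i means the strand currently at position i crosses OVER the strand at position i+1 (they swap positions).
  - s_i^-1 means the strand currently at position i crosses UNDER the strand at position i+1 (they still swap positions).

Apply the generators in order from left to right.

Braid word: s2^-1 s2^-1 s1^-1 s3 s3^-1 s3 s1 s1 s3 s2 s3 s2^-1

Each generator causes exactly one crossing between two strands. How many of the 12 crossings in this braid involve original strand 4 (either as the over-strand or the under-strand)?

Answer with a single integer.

Gen 1: crossing 2x3. Involves strand 4? no. Count so far: 0
Gen 2: crossing 3x2. Involves strand 4? no. Count so far: 0
Gen 3: crossing 1x2. Involves strand 4? no. Count so far: 0
Gen 4: crossing 3x4. Involves strand 4? yes. Count so far: 1
Gen 5: crossing 4x3. Involves strand 4? yes. Count so far: 2
Gen 6: crossing 3x4. Involves strand 4? yes. Count so far: 3
Gen 7: crossing 2x1. Involves strand 4? no. Count so far: 3
Gen 8: crossing 1x2. Involves strand 4? no. Count so far: 3
Gen 9: crossing 4x3. Involves strand 4? yes. Count so far: 4
Gen 10: crossing 1x3. Involves strand 4? no. Count so far: 4
Gen 11: crossing 1x4. Involves strand 4? yes. Count so far: 5
Gen 12: crossing 3x4. Involves strand 4? yes. Count so far: 6

Answer: 6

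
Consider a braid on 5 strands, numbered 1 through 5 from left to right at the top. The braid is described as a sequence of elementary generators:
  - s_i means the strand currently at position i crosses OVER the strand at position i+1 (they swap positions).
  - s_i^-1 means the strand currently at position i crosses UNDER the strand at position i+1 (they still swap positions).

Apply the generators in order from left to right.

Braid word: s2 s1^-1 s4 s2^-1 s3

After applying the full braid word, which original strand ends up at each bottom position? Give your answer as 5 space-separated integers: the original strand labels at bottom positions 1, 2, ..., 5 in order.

Gen 1 (s2): strand 2 crosses over strand 3. Perm now: [1 3 2 4 5]
Gen 2 (s1^-1): strand 1 crosses under strand 3. Perm now: [3 1 2 4 5]
Gen 3 (s4): strand 4 crosses over strand 5. Perm now: [3 1 2 5 4]
Gen 4 (s2^-1): strand 1 crosses under strand 2. Perm now: [3 2 1 5 4]
Gen 5 (s3): strand 1 crosses over strand 5. Perm now: [3 2 5 1 4]

Answer: 3 2 5 1 4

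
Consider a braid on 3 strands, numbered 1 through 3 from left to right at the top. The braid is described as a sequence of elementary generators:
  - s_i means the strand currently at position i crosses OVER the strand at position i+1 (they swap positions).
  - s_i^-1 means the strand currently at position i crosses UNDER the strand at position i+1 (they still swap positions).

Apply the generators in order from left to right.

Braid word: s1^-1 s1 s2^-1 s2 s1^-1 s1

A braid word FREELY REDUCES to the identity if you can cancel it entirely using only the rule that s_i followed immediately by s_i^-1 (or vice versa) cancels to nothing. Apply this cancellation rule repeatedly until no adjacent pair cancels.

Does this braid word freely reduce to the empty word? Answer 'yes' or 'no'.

Answer: yes

Derivation:
Gen 1 (s1^-1): push. Stack: [s1^-1]
Gen 2 (s1): cancels prior s1^-1. Stack: []
Gen 3 (s2^-1): push. Stack: [s2^-1]
Gen 4 (s2): cancels prior s2^-1. Stack: []
Gen 5 (s1^-1): push. Stack: [s1^-1]
Gen 6 (s1): cancels prior s1^-1. Stack: []
Reduced word: (empty)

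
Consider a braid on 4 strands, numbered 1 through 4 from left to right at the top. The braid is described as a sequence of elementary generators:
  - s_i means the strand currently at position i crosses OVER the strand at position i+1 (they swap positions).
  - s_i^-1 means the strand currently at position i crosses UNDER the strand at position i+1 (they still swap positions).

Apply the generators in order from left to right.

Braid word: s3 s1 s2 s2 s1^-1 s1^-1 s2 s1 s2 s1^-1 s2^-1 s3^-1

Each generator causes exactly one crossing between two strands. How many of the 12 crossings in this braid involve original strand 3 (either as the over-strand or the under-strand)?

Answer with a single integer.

Gen 1: crossing 3x4. Involves strand 3? yes. Count so far: 1
Gen 2: crossing 1x2. Involves strand 3? no. Count so far: 1
Gen 3: crossing 1x4. Involves strand 3? no. Count so far: 1
Gen 4: crossing 4x1. Involves strand 3? no. Count so far: 1
Gen 5: crossing 2x1. Involves strand 3? no. Count so far: 1
Gen 6: crossing 1x2. Involves strand 3? no. Count so far: 1
Gen 7: crossing 1x4. Involves strand 3? no. Count so far: 1
Gen 8: crossing 2x4. Involves strand 3? no. Count so far: 1
Gen 9: crossing 2x1. Involves strand 3? no. Count so far: 1
Gen 10: crossing 4x1. Involves strand 3? no. Count so far: 1
Gen 11: crossing 4x2. Involves strand 3? no. Count so far: 1
Gen 12: crossing 4x3. Involves strand 3? yes. Count so far: 2

Answer: 2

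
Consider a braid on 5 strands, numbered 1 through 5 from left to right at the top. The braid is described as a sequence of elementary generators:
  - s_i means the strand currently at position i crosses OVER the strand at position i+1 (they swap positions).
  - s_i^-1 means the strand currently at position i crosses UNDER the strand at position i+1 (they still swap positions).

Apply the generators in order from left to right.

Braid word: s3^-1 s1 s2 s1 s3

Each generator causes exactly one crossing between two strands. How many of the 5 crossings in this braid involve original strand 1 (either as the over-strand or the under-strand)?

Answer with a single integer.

Gen 1: crossing 3x4. Involves strand 1? no. Count so far: 0
Gen 2: crossing 1x2. Involves strand 1? yes. Count so far: 1
Gen 3: crossing 1x4. Involves strand 1? yes. Count so far: 2
Gen 4: crossing 2x4. Involves strand 1? no. Count so far: 2
Gen 5: crossing 1x3. Involves strand 1? yes. Count so far: 3

Answer: 3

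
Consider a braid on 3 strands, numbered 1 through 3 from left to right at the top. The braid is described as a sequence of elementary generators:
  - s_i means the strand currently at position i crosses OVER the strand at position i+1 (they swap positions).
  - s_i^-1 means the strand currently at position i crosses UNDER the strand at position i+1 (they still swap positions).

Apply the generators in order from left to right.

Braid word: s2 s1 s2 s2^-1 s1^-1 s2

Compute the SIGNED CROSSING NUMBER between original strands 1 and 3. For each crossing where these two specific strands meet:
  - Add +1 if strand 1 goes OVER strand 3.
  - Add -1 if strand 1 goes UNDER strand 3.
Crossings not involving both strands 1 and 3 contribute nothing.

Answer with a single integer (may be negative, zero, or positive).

Gen 1: crossing 2x3. Both 1&3? no. Sum: 0
Gen 2: 1 over 3. Both 1&3? yes. Contrib: +1. Sum: 1
Gen 3: crossing 1x2. Both 1&3? no. Sum: 1
Gen 4: crossing 2x1. Both 1&3? no. Sum: 1
Gen 5: 3 under 1. Both 1&3? yes. Contrib: +1. Sum: 2
Gen 6: crossing 3x2. Both 1&3? no. Sum: 2

Answer: 2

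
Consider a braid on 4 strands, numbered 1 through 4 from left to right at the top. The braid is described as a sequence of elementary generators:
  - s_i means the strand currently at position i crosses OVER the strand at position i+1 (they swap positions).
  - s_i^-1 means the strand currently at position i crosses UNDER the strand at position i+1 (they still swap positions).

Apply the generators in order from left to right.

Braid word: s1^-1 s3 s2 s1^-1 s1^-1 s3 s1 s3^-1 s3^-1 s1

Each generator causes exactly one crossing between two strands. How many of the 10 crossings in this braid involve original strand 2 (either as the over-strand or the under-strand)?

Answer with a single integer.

Answer: 5

Derivation:
Gen 1: crossing 1x2. Involves strand 2? yes. Count so far: 1
Gen 2: crossing 3x4. Involves strand 2? no. Count so far: 1
Gen 3: crossing 1x4. Involves strand 2? no. Count so far: 1
Gen 4: crossing 2x4. Involves strand 2? yes. Count so far: 2
Gen 5: crossing 4x2. Involves strand 2? yes. Count so far: 3
Gen 6: crossing 1x3. Involves strand 2? no. Count so far: 3
Gen 7: crossing 2x4. Involves strand 2? yes. Count so far: 4
Gen 8: crossing 3x1. Involves strand 2? no. Count so far: 4
Gen 9: crossing 1x3. Involves strand 2? no. Count so far: 4
Gen 10: crossing 4x2. Involves strand 2? yes. Count so far: 5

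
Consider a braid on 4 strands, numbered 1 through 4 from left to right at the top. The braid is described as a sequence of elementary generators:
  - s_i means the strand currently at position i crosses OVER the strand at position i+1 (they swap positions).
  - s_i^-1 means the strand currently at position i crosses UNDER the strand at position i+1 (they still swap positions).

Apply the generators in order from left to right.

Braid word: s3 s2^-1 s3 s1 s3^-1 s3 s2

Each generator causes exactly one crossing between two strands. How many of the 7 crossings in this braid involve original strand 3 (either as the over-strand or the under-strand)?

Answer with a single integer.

Answer: 5

Derivation:
Gen 1: crossing 3x4. Involves strand 3? yes. Count so far: 1
Gen 2: crossing 2x4. Involves strand 3? no. Count so far: 1
Gen 3: crossing 2x3. Involves strand 3? yes. Count so far: 2
Gen 4: crossing 1x4. Involves strand 3? no. Count so far: 2
Gen 5: crossing 3x2. Involves strand 3? yes. Count so far: 3
Gen 6: crossing 2x3. Involves strand 3? yes. Count so far: 4
Gen 7: crossing 1x3. Involves strand 3? yes. Count so far: 5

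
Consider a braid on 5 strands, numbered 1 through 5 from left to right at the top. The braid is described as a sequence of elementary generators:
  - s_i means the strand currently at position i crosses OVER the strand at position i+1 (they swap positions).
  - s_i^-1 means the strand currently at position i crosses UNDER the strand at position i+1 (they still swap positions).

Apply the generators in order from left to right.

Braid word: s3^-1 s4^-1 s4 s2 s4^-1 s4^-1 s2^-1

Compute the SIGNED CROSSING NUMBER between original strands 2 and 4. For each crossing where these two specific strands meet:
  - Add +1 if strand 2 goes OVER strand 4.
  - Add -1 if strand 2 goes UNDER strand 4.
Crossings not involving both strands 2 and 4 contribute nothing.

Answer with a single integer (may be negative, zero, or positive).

Answer: 2

Derivation:
Gen 1: crossing 3x4. Both 2&4? no. Sum: 0
Gen 2: crossing 3x5. Both 2&4? no. Sum: 0
Gen 3: crossing 5x3. Both 2&4? no. Sum: 0
Gen 4: 2 over 4. Both 2&4? yes. Contrib: +1. Sum: 1
Gen 5: crossing 3x5. Both 2&4? no. Sum: 1
Gen 6: crossing 5x3. Both 2&4? no. Sum: 1
Gen 7: 4 under 2. Both 2&4? yes. Contrib: +1. Sum: 2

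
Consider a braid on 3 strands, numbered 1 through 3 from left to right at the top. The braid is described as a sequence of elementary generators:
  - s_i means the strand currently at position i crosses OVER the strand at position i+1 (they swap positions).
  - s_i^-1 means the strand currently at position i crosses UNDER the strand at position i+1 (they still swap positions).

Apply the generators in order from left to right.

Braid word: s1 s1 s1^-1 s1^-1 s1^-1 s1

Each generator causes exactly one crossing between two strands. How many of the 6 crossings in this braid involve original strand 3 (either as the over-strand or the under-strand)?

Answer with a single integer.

Gen 1: crossing 1x2. Involves strand 3? no. Count so far: 0
Gen 2: crossing 2x1. Involves strand 3? no. Count so far: 0
Gen 3: crossing 1x2. Involves strand 3? no. Count so far: 0
Gen 4: crossing 2x1. Involves strand 3? no. Count so far: 0
Gen 5: crossing 1x2. Involves strand 3? no. Count so far: 0
Gen 6: crossing 2x1. Involves strand 3? no. Count so far: 0

Answer: 0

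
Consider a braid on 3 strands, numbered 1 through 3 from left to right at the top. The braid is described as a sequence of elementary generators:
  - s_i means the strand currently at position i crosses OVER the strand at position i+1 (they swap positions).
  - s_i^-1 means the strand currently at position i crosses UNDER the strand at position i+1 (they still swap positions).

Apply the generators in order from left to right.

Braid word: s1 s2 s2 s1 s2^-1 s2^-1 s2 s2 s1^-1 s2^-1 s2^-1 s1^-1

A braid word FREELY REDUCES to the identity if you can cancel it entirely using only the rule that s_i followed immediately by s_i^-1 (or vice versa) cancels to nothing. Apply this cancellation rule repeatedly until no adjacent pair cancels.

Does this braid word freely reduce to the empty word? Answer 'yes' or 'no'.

Gen 1 (s1): push. Stack: [s1]
Gen 2 (s2): push. Stack: [s1 s2]
Gen 3 (s2): push. Stack: [s1 s2 s2]
Gen 4 (s1): push. Stack: [s1 s2 s2 s1]
Gen 5 (s2^-1): push. Stack: [s1 s2 s2 s1 s2^-1]
Gen 6 (s2^-1): push. Stack: [s1 s2 s2 s1 s2^-1 s2^-1]
Gen 7 (s2): cancels prior s2^-1. Stack: [s1 s2 s2 s1 s2^-1]
Gen 8 (s2): cancels prior s2^-1. Stack: [s1 s2 s2 s1]
Gen 9 (s1^-1): cancels prior s1. Stack: [s1 s2 s2]
Gen 10 (s2^-1): cancels prior s2. Stack: [s1 s2]
Gen 11 (s2^-1): cancels prior s2. Stack: [s1]
Gen 12 (s1^-1): cancels prior s1. Stack: []
Reduced word: (empty)

Answer: yes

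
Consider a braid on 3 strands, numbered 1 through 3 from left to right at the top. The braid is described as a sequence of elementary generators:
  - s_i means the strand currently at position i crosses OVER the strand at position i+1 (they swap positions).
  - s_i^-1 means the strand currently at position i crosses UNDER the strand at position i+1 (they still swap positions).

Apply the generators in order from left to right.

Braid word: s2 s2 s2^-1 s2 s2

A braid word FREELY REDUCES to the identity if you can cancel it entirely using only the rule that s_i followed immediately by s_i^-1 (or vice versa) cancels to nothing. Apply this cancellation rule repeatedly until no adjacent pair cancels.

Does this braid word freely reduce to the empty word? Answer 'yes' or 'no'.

Gen 1 (s2): push. Stack: [s2]
Gen 2 (s2): push. Stack: [s2 s2]
Gen 3 (s2^-1): cancels prior s2. Stack: [s2]
Gen 4 (s2): push. Stack: [s2 s2]
Gen 5 (s2): push. Stack: [s2 s2 s2]
Reduced word: s2 s2 s2

Answer: no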